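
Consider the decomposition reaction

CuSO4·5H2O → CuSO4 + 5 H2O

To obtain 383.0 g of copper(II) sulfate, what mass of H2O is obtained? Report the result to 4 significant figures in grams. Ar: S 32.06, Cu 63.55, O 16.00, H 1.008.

M(CuSO4) = 63.55 + 32.06 + 4(16.00) = 159.61 g/mol.
M(H2O) = 2(1.008) + 16.00 = 18.016 g/mol.
n(CuSO4) = 383.00 g / 159.61 g/mol = 2.3996 mol.
From the equation the CuSO4:H2O mole ratio is 1:5, so n(H2O) = 2.3996 × 5/1 = 11.998 mol.
Mass of H2O = 11.998 mol × 18.016 g/mol = 216.16 g.

216.2 g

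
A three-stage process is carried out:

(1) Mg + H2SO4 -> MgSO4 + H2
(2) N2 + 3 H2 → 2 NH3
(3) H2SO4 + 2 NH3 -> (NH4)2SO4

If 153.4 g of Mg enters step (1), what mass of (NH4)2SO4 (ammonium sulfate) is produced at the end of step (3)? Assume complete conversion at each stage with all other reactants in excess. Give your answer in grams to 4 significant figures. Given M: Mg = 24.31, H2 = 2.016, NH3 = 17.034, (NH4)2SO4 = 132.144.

277.9 g

n(Mg) = 153.4 / 24.31 = 6.3102 mol.
Reaction (1): Mg→H2 ratio 1:1 ⇒ n(H2) = 6.3102 mol.
Reaction (2): H2→NH3 ratio 3:2 ⇒ n(NH3) = 4.2068 mol.
Reaction (3): NH3→(NH4)2SO4 ratio 2:1 ⇒ n((NH4)2SO4) = 2.1034 mol.
Mass of (NH4)2SO4 = 2.1034 × 132.144 = 277.95 g.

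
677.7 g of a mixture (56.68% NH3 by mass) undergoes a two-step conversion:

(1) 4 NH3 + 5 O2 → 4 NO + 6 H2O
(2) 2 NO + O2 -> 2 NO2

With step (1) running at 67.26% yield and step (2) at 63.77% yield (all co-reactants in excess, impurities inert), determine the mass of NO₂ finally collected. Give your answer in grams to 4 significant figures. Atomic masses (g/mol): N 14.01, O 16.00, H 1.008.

445.0 g

Pure NH3 = 677.7 × 0.5668 = 384.12 g.
M(NH3) = 14.01 + 3(1.008) = 17.034 g/mol.
M(NO2) = 14.01 + 2(16.00) = 46.01 g/mol.
n(NH3) = 384.12 / 17.034 = 22.550 mol.
Step 1 (NH3:NO = 4:4): theoretical n(NO) = 22.550 mol; at 67.26% yield, n(NO) = 15.167 mol.
Step 2 (NO:NO2 = 2:2): theoretical n(NO2) = 15.167 mol, so theoretical mass = 15.167 × 46.01 = 697.85 g.
At 63.77% yield, actual mass of NO2 = 697.85 × 0.6377 = 445.02 g.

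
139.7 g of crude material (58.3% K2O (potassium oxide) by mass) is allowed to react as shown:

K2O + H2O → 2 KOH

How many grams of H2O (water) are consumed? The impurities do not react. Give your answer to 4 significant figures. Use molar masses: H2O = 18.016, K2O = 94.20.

15.58 g

Mass of pure K2O = 139.7 g × 0.583 = 81.445 g.
n(K2O) = 81.445 g / 94.20 g/mol = 0.86460 mol.
From the equation the K2O:H2O mole ratio is 1:1, so n(H2O) = 0.86460 × 1/1 = 0.86460 mol.
Mass of H2O = 0.86460 mol × 18.016 g/mol = 15.577 g.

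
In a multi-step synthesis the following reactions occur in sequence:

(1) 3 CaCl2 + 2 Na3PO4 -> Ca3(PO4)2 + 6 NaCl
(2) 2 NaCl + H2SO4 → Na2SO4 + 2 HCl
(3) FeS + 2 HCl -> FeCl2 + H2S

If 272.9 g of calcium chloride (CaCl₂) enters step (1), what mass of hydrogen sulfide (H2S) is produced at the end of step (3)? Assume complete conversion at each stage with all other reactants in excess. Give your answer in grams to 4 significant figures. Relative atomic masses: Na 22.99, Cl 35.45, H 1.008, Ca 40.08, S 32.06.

83.79 g

M(CaCl2) = 40.08 + 2(35.45) = 110.98 g/mol.
M(H2S) = 2(1.008) + 32.06 = 34.076 g/mol.
n(CaCl2) = 272.9 / 110.98 = 2.4590 mol.
Reaction (1): CaCl2→NaCl ratio 3:6 ⇒ n(NaCl) = 4.9180 mol.
Reaction (2): NaCl→HCl ratio 2:2 ⇒ n(HCl) = 4.9180 mol.
Reaction (3): HCl→H2S ratio 2:1 ⇒ n(H2S) = 2.4590 mol.
Mass of H2S = 2.4590 × 34.076 = 83.793 g.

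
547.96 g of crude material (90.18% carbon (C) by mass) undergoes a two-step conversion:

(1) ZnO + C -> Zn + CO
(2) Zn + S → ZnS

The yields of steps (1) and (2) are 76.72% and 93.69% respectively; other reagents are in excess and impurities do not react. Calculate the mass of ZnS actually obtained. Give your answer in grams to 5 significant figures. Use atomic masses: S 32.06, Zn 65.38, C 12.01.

Pure C = 547.96 × 0.9018 = 494.150 g.
M(C) = 12.01 g/mol.
M(ZnS) = 65.38 + 32.06 = 97.44 g/mol.
n(C) = 494.150 / 12.01 = 41.1449 mol.
Step 1 (C:Zn = 1:1): theoretical n(Zn) = 41.1449 mol; at 76.72% yield, n(Zn) = 31.5664 mol.
Step 2 (Zn:ZnS = 1:1): theoretical n(ZnS) = 31.5664 mol, so theoretical mass = 31.5664 × 97.44 = 3075.83 g.
At 93.69% yield, actual mass of ZnS = 3075.83 × 0.9369 = 2881.74 g.

2881.7 g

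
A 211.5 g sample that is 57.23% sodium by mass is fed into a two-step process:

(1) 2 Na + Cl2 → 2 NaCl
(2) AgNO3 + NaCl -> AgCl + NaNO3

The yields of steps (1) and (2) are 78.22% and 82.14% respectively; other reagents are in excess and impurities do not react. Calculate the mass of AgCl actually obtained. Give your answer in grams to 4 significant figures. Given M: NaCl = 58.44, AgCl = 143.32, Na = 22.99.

Pure Na = 211.5 × 0.5723 = 121.04 g.
n(Na) = 121.04 / 22.99 = 5.2650 mol.
Step 1 (Na:NaCl = 2:2): theoretical n(NaCl) = 5.2650 mol; at 78.22% yield, n(NaCl) = 4.1183 mol.
Step 2 (NaCl:AgCl = 1:1): theoretical n(AgCl) = 4.1183 mol, so theoretical mass = 4.1183 × 143.32 = 590.23 g.
At 82.14% yield, actual mass of AgCl = 590.23 × 0.8214 = 484.81 g.

484.8 g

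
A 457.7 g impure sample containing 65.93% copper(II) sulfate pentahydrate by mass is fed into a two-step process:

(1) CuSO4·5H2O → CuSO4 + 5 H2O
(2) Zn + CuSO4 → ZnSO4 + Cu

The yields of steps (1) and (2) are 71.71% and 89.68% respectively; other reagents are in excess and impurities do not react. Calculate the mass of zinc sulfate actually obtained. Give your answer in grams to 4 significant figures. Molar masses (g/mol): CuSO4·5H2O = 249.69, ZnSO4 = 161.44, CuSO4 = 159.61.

125.5 g

Pure CuSO4·5H2O = 457.7 × 0.6593 = 301.76 g.
n(CuSO4·5H2O) = 301.76 / 249.69 = 1.2085 mol.
Step 1 (CuSO4·5H2O:CuSO4 = 1:1): theoretical n(CuSO4) = 1.2085 mol; at 71.71% yield, n(CuSO4) = 0.86665 mol.
Step 2 (CuSO4:ZnSO4 = 1:1): theoretical n(ZnSO4) = 0.86665 mol, so theoretical mass = 0.86665 × 161.44 = 139.91 g.
At 89.68% yield, actual mass of ZnSO4 = 139.91 × 0.8968 = 125.47 g.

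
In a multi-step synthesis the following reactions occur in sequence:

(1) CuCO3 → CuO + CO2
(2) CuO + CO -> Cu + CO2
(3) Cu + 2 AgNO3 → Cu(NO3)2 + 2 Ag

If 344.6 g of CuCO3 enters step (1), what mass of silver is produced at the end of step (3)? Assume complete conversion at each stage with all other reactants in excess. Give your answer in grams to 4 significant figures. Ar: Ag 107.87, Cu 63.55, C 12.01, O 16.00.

M(CuCO3) = 63.55 + 12.01 + 3(16.00) = 123.56 g/mol.
M(Ag) = 107.87 g/mol.
n(CuCO3) = 344.6 / 123.56 = 2.7889 mol.
Reaction (1): CuCO3→CuO ratio 1:1 ⇒ n(CuO) = 2.7889 mol.
Reaction (2): CuO→Cu ratio 1:1 ⇒ n(Cu) = 2.7889 mol.
Reaction (3): Cu→Ag ratio 1:2 ⇒ n(Ag) = 5.5779 mol.
Mass of Ag = 5.5779 × 107.87 = 601.68 g.

601.7 g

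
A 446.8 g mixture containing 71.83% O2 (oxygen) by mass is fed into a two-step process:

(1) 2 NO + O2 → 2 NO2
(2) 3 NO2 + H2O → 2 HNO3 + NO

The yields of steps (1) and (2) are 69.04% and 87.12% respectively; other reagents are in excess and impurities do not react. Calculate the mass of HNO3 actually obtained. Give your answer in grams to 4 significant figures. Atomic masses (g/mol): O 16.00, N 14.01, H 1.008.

506.9 g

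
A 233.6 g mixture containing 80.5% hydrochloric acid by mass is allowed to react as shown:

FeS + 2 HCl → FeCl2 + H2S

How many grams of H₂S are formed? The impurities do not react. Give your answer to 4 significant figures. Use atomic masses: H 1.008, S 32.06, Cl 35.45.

87.88 g

Mass of pure HCl = 233.6 g × 0.805 = 188.05 g.
M(HCl) = 1.008 + 35.45 = 36.458 g/mol.
M(H2S) = 2(1.008) + 32.06 = 34.076 g/mol.
n(HCl) = 188.05 g / 36.458 g/mol = 5.1579 mol.
From the equation the HCl:H2S mole ratio is 2:1, so n(H2S) = 5.1579 × 1/2 = 2.5790 mol.
Mass of H2S = 2.5790 mol × 34.076 g/mol = 87.881 g.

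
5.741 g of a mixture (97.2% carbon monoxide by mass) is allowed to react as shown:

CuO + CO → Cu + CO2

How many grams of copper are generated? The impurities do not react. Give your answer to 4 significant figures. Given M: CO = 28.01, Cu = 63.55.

Mass of pure CO = 5.741 g × 0.972 = 5.5803 g.
n(CO) = 5.5803 g / 28.01 g/mol = 0.19922 mol.
From the equation the CO:Cu mole ratio is 1:1, so n(Cu) = 0.19922 × 1/1 = 0.19922 mol.
Mass of Cu = 0.19922 mol × 63.55 g/mol = 12.661 g.

12.66 g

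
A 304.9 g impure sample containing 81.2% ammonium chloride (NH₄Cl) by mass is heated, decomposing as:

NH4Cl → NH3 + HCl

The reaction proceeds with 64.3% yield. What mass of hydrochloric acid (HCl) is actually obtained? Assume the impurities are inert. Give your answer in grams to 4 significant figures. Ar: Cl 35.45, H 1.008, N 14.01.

Pure NH4Cl available = 304.9 g × 0.812 = 247.58 g.
M(NH4Cl) = 14.01 + 4(1.008) + 35.45 = 53.492 g/mol.
M(HCl) = 1.008 + 35.45 = 36.458 g/mol.
n(NH4Cl) = 247.58 g / 53.492 g/mol = 4.6283 mol.
From the equation the NH4Cl:HCl mole ratio is 1:1, so n(HCl) = 4.6283 × 1/1 = 4.6283 mol.
Mass of HCl = 4.6283 mol × 36.458 g/mol = 168.74 g.
Actual mass collected = 168.74 g × 0.643 = 108.50 g.

108.5 g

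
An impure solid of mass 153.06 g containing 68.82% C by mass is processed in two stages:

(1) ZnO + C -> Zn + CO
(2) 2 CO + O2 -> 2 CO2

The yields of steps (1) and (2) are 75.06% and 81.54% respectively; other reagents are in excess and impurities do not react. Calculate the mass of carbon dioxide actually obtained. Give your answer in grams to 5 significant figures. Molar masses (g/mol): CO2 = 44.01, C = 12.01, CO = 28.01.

236.25 g

Pure C = 153.06 × 0.6882 = 105.336 g.
n(C) = 105.336 / 12.01 = 8.77068 mol.
Step 1 (C:CO = 1:1): theoretical n(CO) = 8.77068 mol; at 75.06% yield, n(CO) = 6.58327 mol.
Step 2 (CO:CO2 = 2:2): theoretical n(CO2) = 6.58327 mol, so theoretical mass = 6.58327 × 44.01 = 289.730 g.
At 81.54% yield, actual mass of CO2 = 289.730 × 0.8154 = 236.246 g.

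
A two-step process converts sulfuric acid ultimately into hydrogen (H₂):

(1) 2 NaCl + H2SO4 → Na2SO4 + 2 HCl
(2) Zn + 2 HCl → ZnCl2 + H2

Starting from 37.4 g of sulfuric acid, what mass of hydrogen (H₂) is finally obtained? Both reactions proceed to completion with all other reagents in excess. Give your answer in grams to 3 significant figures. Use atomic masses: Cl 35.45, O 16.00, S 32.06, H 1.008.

0.769 g

M(H2SO4) = 2(1.008) + 32.06 + 4(16.00) = 98.076 g/mol.
M(H2) = 2(1.008) = 2.016 g/mol.
n(H2SO4) = 37.40 / 98.076 = 0.3813 mol.
Step 1 gives a 1:2 ratio of H2SO4 to HCl, so n(HCl) = 0.7627 mol.
In step 2 the HCl:H2 ratio is 2:1, so n(H2) = 0.3813 mol.
Mass of H2 = 0.3813 × 2.016 = 0.7688 g.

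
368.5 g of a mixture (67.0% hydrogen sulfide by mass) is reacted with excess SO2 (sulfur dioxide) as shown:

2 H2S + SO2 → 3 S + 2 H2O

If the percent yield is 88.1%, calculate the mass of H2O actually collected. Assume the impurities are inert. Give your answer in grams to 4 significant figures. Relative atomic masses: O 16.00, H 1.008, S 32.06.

Pure H2S available = 368.5 g × 0.670 = 246.90 g.
M(H2S) = 2(1.008) + 32.06 = 34.076 g/mol.
M(H2O) = 2(1.008) + 16.00 = 18.016 g/mol.
n(H2S) = 246.90 g / 34.076 g/mol = 7.2454 mol.
From the equation the H2S:H2O mole ratio is 2:2, so n(H2O) = 7.2454 × 2/2 = 7.2454 mol.
Mass of H2O = 7.2454 mol × 18.016 g/mol = 130.53 g.
Actual mass collected = 130.53 g × 0.881 = 115.00 g.

115.0 g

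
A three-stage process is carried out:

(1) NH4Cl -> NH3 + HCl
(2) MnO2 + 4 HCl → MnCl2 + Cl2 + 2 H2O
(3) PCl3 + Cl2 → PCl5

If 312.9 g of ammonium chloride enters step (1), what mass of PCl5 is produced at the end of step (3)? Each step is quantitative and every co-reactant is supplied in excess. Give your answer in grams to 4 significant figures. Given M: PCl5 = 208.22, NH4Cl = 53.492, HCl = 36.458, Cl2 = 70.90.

n(NH4Cl) = 312.9 / 53.492 = 5.8495 mol.
Reaction (1): NH4Cl→HCl ratio 1:1 ⇒ n(HCl) = 5.8495 mol.
Reaction (2): HCl→Cl2 ratio 4:1 ⇒ n(Cl2) = 1.4624 mol.
Reaction (3): Cl2→PCl5 ratio 1:1 ⇒ n(PCl5) = 1.4624 mol.
Mass of PCl5 = 1.4624 × 208.22 = 304.49 g.

304.5 g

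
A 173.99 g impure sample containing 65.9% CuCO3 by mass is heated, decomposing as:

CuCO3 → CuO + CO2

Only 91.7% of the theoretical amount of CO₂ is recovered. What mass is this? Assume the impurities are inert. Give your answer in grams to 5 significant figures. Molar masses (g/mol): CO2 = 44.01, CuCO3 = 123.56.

Pure CuCO3 available = 173.99 g × 0.659 = 114.659 g.
n(CuCO3) = 114.659 g / 123.56 g/mol = 0.927965 mol.
From the equation the CuCO3:CO2 mole ratio is 1:1, so n(CO2) = 0.927965 × 1/1 = 0.927965 mol.
Mass of CO2 = 0.927965 mol × 44.01 g/mol = 40.8398 g.
Actual mass collected = 40.8398 g × 0.917 = 37.4501 g.

37.450 g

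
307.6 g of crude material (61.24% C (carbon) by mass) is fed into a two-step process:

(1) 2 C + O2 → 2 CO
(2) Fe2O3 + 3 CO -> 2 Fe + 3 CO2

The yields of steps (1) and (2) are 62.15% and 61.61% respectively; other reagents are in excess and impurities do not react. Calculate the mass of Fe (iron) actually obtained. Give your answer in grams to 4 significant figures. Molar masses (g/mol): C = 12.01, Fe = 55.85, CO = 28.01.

Pure C = 307.6 × 0.6124 = 188.37 g.
n(C) = 188.37 / 12.01 = 15.685 mol.
Step 1 (C:CO = 2:2): theoretical n(CO) = 15.685 mol; at 62.15% yield, n(CO) = 9.7481 mol.
Step 2 (CO:Fe = 3:2): theoretical n(Fe) = 6.4987 mol, so theoretical mass = 6.4987 × 55.85 = 362.95 g.
At 61.61% yield, actual mass of Fe = 362.95 × 0.6161 = 223.62 g.

223.6 g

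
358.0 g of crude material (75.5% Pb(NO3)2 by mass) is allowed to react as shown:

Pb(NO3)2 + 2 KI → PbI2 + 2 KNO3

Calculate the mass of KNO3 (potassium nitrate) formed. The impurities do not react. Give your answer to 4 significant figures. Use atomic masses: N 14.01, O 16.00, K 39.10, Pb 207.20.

Mass of pure Pb(NO3)2 = 358.0 g × 0.755 = 270.29 g.
M(Pb(NO3)2) = 207.20 + 2(14.01) + 6(16.00) = 331.22 g/mol.
M(KNO3) = 39.10 + 14.01 + 3(16.00) = 101.11 g/mol.
n(Pb(NO3)2) = 270.29 g / 331.22 g/mol = 0.81604 mol.
From the equation the Pb(NO3)2:KNO3 mole ratio is 1:2, so n(KNO3) = 0.81604 × 2/1 = 1.6321 mol.
Mass of KNO3 = 1.6321 mol × 101.11 g/mol = 165.02 g.

165.0 g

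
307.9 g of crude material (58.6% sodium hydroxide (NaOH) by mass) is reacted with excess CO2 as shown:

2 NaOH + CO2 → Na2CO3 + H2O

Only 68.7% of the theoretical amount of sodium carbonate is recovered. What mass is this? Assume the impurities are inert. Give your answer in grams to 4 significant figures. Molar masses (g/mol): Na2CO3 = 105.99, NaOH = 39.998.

164.2 g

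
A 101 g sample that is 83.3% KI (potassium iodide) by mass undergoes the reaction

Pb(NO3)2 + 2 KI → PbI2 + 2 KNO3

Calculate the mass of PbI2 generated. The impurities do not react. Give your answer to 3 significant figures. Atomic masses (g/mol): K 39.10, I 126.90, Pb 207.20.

Mass of pure KI = 101 g × 0.833 = 84.13 g.
M(KI) = 39.10 + 126.90 = 166.00 g/mol.
M(PbI2) = 207.20 + 2(126.90) = 461.00 g/mol.
n(KI) = 84.13 g / 166.00 g/mol = 0.5068 mol.
From the equation the KI:PbI2 mole ratio is 2:1, so n(PbI2) = 0.5068 × 1/2 = 0.2534 mol.
Mass of PbI2 = 0.2534 mol × 461.00 g/mol = 116.8 g.

117 g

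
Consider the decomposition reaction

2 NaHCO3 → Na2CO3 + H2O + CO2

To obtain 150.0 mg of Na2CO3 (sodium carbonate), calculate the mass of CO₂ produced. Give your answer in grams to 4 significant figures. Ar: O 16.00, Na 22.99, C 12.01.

0.06228 g

M(Na2CO3) = 2(22.99) + 12.01 + 3(16.00) = 105.99 g/mol.
M(CO2) = 12.01 + 2(16.00) = 44.01 g/mol.
Convert: 150.0 mg = 0.15000 g.
n(Na2CO3) = 0.15000 g / 105.99 g/mol = 0.0014152 mol.
From the equation the Na2CO3:CO2 mole ratio is 1:1, so n(CO2) = 0.0014152 × 1/1 = 0.0014152 mol.
Mass of CO2 = 0.0014152 mol × 44.01 g/mol = 0.062284 g.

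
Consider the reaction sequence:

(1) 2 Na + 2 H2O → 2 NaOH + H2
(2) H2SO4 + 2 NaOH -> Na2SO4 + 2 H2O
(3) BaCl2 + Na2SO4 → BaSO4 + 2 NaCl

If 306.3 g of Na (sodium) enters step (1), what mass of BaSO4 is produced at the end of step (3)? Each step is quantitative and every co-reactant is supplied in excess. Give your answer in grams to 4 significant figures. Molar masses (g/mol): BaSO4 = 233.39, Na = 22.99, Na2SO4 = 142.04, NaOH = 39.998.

1555 g

n(Na) = 306.3 / 22.99 = 13.323 mol.
Reaction (1): Na→NaOH ratio 2:2 ⇒ n(NaOH) = 13.323 mol.
Reaction (2): NaOH→Na2SO4 ratio 2:1 ⇒ n(Na2SO4) = 6.6616 mol.
Reaction (3): Na2SO4→BaSO4 ratio 1:1 ⇒ n(BaSO4) = 6.6616 mol.
Mass of BaSO4 = 6.6616 × 233.39 = 1554.7 g.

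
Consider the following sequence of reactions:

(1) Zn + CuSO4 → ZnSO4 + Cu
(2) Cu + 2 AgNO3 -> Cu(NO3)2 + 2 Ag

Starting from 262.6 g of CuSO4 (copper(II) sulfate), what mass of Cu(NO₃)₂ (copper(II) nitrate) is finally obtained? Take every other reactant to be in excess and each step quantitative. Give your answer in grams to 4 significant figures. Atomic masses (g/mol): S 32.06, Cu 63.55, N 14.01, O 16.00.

M(CuSO4) = 63.55 + 32.06 + 4(16.00) = 159.61 g/mol.
M(Cu(NO3)2) = 63.55 + 2(14.01) + 6(16.00) = 187.57 g/mol.
n(CuSO4) = 262.60 / 159.61 = 1.6453 mol.
Step 1 gives a 1:1 ratio of CuSO4 to Cu, so n(Cu) = 1.6453 mol.
In step 2 the Cu:Cu(NO3)2 ratio is 1:1, so n(Cu(NO3)2) = 1.6453 mol.
Mass of Cu(NO3)2 = 1.6453 × 187.57 = 308.60 g.

308.6 g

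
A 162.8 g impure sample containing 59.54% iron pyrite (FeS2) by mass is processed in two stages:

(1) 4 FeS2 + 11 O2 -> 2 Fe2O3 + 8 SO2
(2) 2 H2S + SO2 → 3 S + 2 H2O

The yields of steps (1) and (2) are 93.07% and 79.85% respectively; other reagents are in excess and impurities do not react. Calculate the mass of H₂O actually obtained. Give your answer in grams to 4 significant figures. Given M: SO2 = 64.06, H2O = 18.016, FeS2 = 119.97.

Pure FeS2 = 162.8 × 0.5954 = 96.931 g.
n(FeS2) = 96.931 / 119.97 = 0.80796 mol.
Step 1 (FeS2:SO2 = 4:8): theoretical n(SO2) = 1.6159 mol; at 93.07% yield, n(SO2) = 1.5039 mol.
Step 2 (SO2:H2O = 1:2): theoretical n(H2O) = 3.0079 mol, so theoretical mass = 3.0079 × 18.016 = 54.190 g.
At 79.85% yield, actual mass of H2O = 54.190 × 0.7985 = 43.271 g.

43.27 g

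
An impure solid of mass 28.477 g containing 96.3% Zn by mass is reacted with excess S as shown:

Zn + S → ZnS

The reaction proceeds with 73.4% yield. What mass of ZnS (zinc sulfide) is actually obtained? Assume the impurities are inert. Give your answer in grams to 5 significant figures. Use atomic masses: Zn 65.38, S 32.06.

Pure Zn available = 28.477 g × 0.963 = 27.4234 g.
M(Zn) = 65.38 g/mol.
M(ZnS) = 65.38 + 32.06 = 97.44 g/mol.
n(Zn) = 27.4234 g / 65.38 g/mol = 0.419446 mol.
From the equation the Zn:ZnS mole ratio is 1:1, so n(ZnS) = 0.419446 × 1/1 = 0.419446 mol.
Mass of ZnS = 0.419446 mol × 97.44 g/mol = 40.8708 g.
Actual mass collected = 40.8708 g × 0.734 = 29.9991 g.

29.999 g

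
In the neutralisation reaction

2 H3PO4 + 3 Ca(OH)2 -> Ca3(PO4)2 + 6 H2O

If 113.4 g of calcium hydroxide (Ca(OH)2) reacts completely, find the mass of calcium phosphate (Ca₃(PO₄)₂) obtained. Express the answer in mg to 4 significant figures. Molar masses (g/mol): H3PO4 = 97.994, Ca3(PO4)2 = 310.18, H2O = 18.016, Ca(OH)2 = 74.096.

n(Ca(OH)2) = 113.40 g / 74.096 g/mol = 1.5304 mol.
From the equation the Ca(OH)2:Ca3(PO4)2 mole ratio is 3:1, so n(Ca3(PO4)2) = 1.5304 × 1/3 = 0.51015 mol.
Mass of Ca3(PO4)2 = 0.51015 mol × 310.18 g/mol = 158.24 g.
Converting to mg: 158.24 g = 158200 mg.

158200 mg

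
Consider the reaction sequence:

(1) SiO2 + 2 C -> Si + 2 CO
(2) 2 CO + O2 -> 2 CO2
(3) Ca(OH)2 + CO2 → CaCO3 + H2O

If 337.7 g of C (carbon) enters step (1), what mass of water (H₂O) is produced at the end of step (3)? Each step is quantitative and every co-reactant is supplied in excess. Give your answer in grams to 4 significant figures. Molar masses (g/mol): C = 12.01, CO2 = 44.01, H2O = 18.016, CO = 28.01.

n(C) = 337.7 / 12.01 = 28.118 mol.
Reaction (1): C→CO ratio 2:2 ⇒ n(CO) = 28.118 mol.
Reaction (2): CO→CO2 ratio 2:2 ⇒ n(CO2) = 28.118 mol.
Reaction (3): CO2→H2O ratio 1:1 ⇒ n(H2O) = 28.118 mol.
Mass of H2O = 28.118 × 18.016 = 506.58 g.

506.6 g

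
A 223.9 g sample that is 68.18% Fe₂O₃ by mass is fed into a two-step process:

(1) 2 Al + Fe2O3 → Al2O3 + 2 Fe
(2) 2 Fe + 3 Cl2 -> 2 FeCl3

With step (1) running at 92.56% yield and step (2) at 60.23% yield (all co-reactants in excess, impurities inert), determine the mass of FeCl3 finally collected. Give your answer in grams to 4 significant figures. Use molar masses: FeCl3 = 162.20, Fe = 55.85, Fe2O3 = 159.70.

172.9 g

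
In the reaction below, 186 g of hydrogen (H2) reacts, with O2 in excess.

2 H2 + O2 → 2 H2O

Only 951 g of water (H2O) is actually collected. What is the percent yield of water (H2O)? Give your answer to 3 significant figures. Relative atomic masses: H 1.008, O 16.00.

M(H2) = 2(1.008) = 2.016 g/mol.
M(H2O) = 2(1.008) + 16.00 = 18.016 g/mol.
n(H2) = 186.0 g / 2.016 g/mol = 92.26 mol.
From the equation the H2:H2O mole ratio is 2:2, so n(H2O) = 92.26 × 2/2 = 92.26 mol.
Mass of H2O = 92.26 mol × 18.016 g/mol = 1662 g.
This is the theoretical yield. Percent yield = 951 g / 1662 g × 100% = 57.21%.

57.2 %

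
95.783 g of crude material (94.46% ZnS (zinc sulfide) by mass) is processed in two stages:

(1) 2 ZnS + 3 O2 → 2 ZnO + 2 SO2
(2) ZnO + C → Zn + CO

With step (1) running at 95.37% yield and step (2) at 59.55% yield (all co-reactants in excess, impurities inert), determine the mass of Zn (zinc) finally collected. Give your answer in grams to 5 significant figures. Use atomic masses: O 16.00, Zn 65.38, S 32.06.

Pure ZnS = 95.783 × 0.9446 = 90.4766 g.
M(ZnS) = 65.38 + 32.06 = 97.44 g/mol.
M(Zn) = 65.38 g/mol.
n(ZnS) = 90.4766 / 97.44 = 0.928537 mol.
Step 1 (ZnS:ZnO = 2:2): theoretical n(ZnO) = 0.928537 mol; at 95.37% yield, n(ZnO) = 0.885546 mol.
Step 2 (ZnO:Zn = 1:1): theoretical n(Zn) = 0.885546 mol, so theoretical mass = 0.885546 × 65.38 = 57.8970 g.
At 59.55% yield, actual mass of Zn = 57.8970 × 0.5955 = 34.4776 g.

34.478 g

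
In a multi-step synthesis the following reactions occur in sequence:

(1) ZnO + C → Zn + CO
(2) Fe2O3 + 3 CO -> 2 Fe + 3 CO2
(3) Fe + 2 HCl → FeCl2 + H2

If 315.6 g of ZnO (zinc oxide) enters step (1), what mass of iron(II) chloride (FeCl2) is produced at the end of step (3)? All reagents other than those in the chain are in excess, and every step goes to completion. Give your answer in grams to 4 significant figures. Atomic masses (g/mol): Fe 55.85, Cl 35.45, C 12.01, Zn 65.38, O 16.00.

327.7 g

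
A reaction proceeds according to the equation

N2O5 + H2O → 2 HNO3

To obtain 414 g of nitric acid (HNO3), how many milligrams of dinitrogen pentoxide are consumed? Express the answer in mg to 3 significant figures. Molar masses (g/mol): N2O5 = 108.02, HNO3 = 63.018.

355000 mg

n(HNO3) = 414.0 g / 63.018 g/mol = 6.570 mol.
From the equation the HNO3:N2O5 mole ratio is 2:1, so n(N2O5) = 6.570 × 1/2 = 3.285 mol.
Mass of N2O5 = 3.285 mol × 108.02 g/mol = 354.8 g.
Converting to mg: 354.8 g = 355000 mg.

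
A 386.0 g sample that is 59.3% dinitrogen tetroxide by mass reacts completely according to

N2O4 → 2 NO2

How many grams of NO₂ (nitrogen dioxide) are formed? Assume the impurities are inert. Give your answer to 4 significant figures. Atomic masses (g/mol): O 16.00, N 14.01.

Mass of pure N2O4 = 386.0 g × 0.593 = 228.90 g.
M(N2O4) = 2(14.01) + 4(16.00) = 92.02 g/mol.
M(NO2) = 14.01 + 2(16.00) = 46.01 g/mol.
n(N2O4) = 228.90 g / 92.02 g/mol = 2.4875 mol.
From the equation the N2O4:NO2 mole ratio is 1:2, so n(NO2) = 2.4875 × 2/1 = 4.9750 mol.
Mass of NO2 = 4.9750 mol × 46.01 g/mol = 228.90 g.

228.9 g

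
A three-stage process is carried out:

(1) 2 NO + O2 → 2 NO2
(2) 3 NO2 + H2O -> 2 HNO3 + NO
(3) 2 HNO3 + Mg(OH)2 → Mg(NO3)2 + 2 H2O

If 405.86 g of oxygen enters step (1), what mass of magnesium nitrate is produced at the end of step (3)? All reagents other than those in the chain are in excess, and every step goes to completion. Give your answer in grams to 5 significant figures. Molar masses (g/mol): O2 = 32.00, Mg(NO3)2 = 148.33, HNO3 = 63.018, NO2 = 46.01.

n(O2) = 405.86 / 32.00 = 12.6831 mol.
Reaction (1): O2→NO2 ratio 1:2 ⇒ n(NO2) = 25.3663 mol.
Reaction (2): NO2→HNO3 ratio 3:2 ⇒ n(HNO3) = 16.9108 mol.
Reaction (3): HNO3→Mg(NO3)2 ratio 2:1 ⇒ n(Mg(NO3)2) = 8.45542 mol.
Mass of Mg(NO3)2 = 8.45542 × 148.33 = 1254.19 g.

1254.2 g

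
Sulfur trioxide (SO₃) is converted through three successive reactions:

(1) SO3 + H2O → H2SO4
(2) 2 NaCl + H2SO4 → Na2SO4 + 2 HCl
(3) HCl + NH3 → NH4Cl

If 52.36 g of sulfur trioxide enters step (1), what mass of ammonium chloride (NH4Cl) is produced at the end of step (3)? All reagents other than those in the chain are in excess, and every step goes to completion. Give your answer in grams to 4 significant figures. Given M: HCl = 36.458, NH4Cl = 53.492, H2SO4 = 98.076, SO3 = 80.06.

69.97 g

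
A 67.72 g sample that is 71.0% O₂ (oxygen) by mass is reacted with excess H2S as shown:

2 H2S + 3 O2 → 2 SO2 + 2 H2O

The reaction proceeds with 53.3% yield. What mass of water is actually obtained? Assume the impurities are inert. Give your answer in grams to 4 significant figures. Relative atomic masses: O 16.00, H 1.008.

Pure O2 available = 67.72 g × 0.710 = 48.081 g.
M(O2) = 2(16.00) = 32.00 g/mol.
M(H2O) = 2(1.008) + 16.00 = 18.016 g/mol.
n(O2) = 48.081 g / 32.00 g/mol = 1.5025 mol.
From the equation the O2:H2O mole ratio is 3:2, so n(H2O) = 1.5025 × 2/3 = 1.0017 mol.
Mass of H2O = 1.0017 mol × 18.016 g/mol = 18.046 g.
Actual mass collected = 18.046 g × 0.533 = 9.6188 g.

9.619 g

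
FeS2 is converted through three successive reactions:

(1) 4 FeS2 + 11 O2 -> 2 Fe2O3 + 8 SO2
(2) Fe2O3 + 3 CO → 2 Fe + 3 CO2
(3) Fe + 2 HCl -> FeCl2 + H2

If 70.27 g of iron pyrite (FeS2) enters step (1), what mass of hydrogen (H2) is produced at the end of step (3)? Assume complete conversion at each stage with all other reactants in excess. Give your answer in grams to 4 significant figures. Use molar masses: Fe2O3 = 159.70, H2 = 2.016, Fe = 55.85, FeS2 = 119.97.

n(FeS2) = 70.27 / 119.97 = 0.58573 mol.
Reaction (1): FeS2→Fe2O3 ratio 4:2 ⇒ n(Fe2O3) = 0.29286 mol.
Reaction (2): Fe2O3→Fe ratio 1:2 ⇒ n(Fe) = 0.58573 mol.
Reaction (3): Fe→H2 ratio 1:1 ⇒ n(H2) = 0.58573 mol.
Mass of H2 = 0.58573 × 2.016 = 1.1808 g.

1.181 g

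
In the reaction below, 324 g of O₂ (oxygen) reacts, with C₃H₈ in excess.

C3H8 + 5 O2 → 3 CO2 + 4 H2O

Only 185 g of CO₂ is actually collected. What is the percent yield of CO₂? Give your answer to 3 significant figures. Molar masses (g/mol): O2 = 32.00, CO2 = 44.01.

n(O2) = 324.0 g / 32.00 g/mol = 10.12 mol.
From the equation the O2:CO2 mole ratio is 5:3, so n(CO2) = 10.12 × 3/5 = 6.075 mol.
Mass of CO2 = 6.075 mol × 44.01 g/mol = 267.4 g.
This is the theoretical yield. Percent yield = 185 g / 267.4 g × 100% = 69.19%.

69.2 %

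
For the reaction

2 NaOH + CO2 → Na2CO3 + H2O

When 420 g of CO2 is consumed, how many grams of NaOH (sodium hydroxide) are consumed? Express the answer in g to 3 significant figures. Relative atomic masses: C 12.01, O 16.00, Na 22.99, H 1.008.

763 g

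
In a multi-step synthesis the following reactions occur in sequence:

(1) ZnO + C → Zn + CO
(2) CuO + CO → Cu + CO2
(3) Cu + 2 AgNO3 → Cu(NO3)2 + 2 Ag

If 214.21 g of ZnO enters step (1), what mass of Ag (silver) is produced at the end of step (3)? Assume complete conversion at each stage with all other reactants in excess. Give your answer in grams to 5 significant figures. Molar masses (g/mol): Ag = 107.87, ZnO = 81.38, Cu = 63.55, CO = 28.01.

n(ZnO) = 214.21 / 81.38 = 2.63222 mol.
Reaction (1): ZnO→CO ratio 1:1 ⇒ n(CO) = 2.63222 mol.
Reaction (2): CO→Cu ratio 1:1 ⇒ n(Cu) = 2.63222 mol.
Reaction (3): Cu→Ag ratio 1:2 ⇒ n(Ag) = 5.26444 mol.
Mass of Ag = 5.26444 × 107.87 = 567.875 g.

567.87 g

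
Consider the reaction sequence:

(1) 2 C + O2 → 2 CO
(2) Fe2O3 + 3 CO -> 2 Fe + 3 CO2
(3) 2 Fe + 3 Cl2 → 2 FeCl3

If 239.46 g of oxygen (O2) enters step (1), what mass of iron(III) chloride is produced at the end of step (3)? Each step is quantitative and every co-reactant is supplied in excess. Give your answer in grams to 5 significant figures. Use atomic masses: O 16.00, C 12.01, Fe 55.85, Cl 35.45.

1618.4 g

M(O2) = 2(16.00) = 32.00 g/mol.
M(FeCl3) = 55.85 + 3(35.45) = 162.20 g/mol.
n(O2) = 239.46 / 32.00 = 7.48313 mol.
Reaction (1): O2→CO ratio 1:2 ⇒ n(CO) = 14.9663 mol.
Reaction (2): CO→Fe ratio 3:2 ⇒ n(Fe) = 9.97750 mol.
Reaction (3): Fe→FeCl3 ratio 2:2 ⇒ n(FeCl3) = 9.97750 mol.
Mass of FeCl3 = 9.97750 × 162.20 = 1618.35 g.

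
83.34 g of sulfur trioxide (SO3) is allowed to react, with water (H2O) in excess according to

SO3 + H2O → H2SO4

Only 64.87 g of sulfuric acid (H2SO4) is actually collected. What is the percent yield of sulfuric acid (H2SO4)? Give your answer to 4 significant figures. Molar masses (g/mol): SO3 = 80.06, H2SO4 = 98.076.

63.54 %

n(SO3) = 83.340 g / 80.06 g/mol = 1.0410 mol.
From the equation the SO3:H2SO4 mole ratio is 1:1, so n(H2SO4) = 1.0410 × 1/1 = 1.0410 mol.
Mass of H2SO4 = 1.0410 mol × 98.076 g/mol = 102.09 g.
This is the theoretical yield. Percent yield = 64.87 g / 102.09 g × 100% = 63.539%.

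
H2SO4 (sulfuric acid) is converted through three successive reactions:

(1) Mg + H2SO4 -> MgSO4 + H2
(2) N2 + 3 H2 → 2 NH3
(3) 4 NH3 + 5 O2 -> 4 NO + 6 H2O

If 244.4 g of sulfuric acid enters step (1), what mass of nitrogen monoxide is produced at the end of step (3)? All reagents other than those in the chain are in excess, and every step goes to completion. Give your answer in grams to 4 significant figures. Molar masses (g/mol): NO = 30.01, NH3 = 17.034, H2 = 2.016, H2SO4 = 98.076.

49.86 g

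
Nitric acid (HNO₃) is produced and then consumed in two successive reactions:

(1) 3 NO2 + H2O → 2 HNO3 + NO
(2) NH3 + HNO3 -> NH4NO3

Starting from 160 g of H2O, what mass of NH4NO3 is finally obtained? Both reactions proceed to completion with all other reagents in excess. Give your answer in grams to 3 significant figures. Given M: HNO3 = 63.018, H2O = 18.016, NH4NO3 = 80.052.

n(H2O) = 160.0 / 18.016 = 8.881 mol.
Step 1 gives a 1:2 ratio of H2O to HNO3, so n(HNO3) = 17.76 mol.
In step 2 the HNO3:NH4NO3 ratio is 1:1, so n(NH4NO3) = 17.76 mol.
Mass of NH4NO3 = 17.76 × 80.052 = 1422 g.

1420 g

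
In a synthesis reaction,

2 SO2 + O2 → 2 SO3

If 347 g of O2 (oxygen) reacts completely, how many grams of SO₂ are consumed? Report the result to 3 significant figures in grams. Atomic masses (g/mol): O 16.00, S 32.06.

M(O2) = 2(16.00) = 32.00 g/mol.
M(SO2) = 32.06 + 2(16.00) = 64.06 g/mol.
n(O2) = 347.0 g / 32.00 g/mol = 10.84 mol.
From the equation the O2:SO2 mole ratio is 1:2, so n(SO2) = 10.84 × 2/1 = 21.69 mol.
Mass of SO2 = 21.69 mol × 64.06 g/mol = 1389 g.

1390 g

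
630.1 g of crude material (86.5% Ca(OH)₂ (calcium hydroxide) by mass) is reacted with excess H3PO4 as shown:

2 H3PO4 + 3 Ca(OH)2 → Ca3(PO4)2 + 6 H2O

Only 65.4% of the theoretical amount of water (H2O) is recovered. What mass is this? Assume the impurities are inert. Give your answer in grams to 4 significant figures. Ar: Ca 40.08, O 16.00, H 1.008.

173.3 g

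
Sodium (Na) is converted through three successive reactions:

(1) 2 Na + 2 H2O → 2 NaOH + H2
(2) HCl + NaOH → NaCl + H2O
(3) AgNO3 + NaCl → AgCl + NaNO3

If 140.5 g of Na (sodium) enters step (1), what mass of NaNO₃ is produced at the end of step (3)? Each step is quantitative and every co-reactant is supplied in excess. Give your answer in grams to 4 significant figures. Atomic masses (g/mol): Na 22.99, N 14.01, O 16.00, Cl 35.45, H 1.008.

M(Na) = 22.99 g/mol.
M(NaNO3) = 22.99 + 14.01 + 3(16.00) = 85.00 g/mol.
n(Na) = 140.5 / 22.99 = 6.1114 mol.
Reaction (1): Na→NaOH ratio 2:2 ⇒ n(NaOH) = 6.1114 mol.
Reaction (2): NaOH→NaCl ratio 1:1 ⇒ n(NaCl) = 6.1114 mol.
Reaction (3): NaCl→NaNO3 ratio 1:1 ⇒ n(NaNO3) = 6.1114 mol.
Mass of NaNO3 = 6.1114 × 85.00 = 519.46 g.

519.5 g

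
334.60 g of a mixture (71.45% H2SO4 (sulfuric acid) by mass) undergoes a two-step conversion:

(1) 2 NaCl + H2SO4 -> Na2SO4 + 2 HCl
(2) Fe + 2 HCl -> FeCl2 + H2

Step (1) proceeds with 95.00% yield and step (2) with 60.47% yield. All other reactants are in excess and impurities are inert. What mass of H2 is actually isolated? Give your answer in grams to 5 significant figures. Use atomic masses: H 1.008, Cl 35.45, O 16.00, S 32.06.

Pure H2SO4 = 334.60 × 0.7145 = 239.072 g.
M(H2SO4) = 2(1.008) + 32.06 + 4(16.00) = 98.076 g/mol.
M(H2) = 2(1.008) = 2.016 g/mol.
n(H2SO4) = 239.072 / 98.076 = 2.43762 mol.
Step 1 (H2SO4:HCl = 1:2): theoretical n(HCl) = 4.87523 mol; at 95.00% yield, n(HCl) = 4.63147 mol.
Step 2 (HCl:H2 = 2:1): theoretical n(H2) = 2.31574 mol, so theoretical mass = 2.31574 × 2.016 = 4.66852 g.
At 60.47% yield, actual mass of H2 = 4.66852 × 0.6047 = 2.82306 g.

2.8231 g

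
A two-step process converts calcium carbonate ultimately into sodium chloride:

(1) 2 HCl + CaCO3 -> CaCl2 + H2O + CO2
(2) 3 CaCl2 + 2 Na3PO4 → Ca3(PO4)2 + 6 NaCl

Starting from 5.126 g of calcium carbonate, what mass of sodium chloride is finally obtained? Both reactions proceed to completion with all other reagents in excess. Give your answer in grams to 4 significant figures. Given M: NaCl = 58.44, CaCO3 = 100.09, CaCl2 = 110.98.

n(CaCO3) = 5.1260 / 100.09 = 0.051214 mol.
Step 1 gives a 1:1 ratio of CaCO3 to CaCl2, so n(CaCl2) = 0.051214 mol.
In step 2 the CaCl2:NaCl ratio is 3:6, so n(NaCl) = 0.10243 mol.
Mass of NaCl = 0.10243 × 58.44 = 5.9859 g.

5.986 g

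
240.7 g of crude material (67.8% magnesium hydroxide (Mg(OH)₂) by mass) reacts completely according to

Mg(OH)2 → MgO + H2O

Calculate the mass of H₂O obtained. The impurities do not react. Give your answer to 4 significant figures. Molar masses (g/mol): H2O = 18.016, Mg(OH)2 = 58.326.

Mass of pure Mg(OH)2 = 240.7 g × 0.678 = 163.19 g.
n(Mg(OH)2) = 163.19 g / 58.326 g/mol = 2.7980 mol.
From the equation the Mg(OH)2:H2O mole ratio is 1:1, so n(H2O) = 2.7980 × 1/1 = 2.7980 mol.
Mass of H2O = 2.7980 mol × 18.016 g/mol = 50.408 g.

50.41 g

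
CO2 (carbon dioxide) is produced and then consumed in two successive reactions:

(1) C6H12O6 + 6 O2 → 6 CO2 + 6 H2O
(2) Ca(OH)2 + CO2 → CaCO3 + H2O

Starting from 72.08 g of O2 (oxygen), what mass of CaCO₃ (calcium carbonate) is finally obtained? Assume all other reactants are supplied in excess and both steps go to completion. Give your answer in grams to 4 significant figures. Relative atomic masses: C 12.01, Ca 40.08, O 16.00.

225.5 g

M(O2) = 2(16.00) = 32.00 g/mol.
M(CaCO3) = 40.08 + 12.01 + 3(16.00) = 100.09 g/mol.
n(O2) = 72.080 / 32.00 = 2.2525 mol.
Step 1 gives a 6:6 ratio of O2 to CO2, so n(CO2) = 2.2525 mol.
In step 2 the CO2:CaCO3 ratio is 1:1, so n(CaCO3) = 2.2525 mol.
Mass of CaCO3 = 2.2525 × 100.09 = 225.45 g.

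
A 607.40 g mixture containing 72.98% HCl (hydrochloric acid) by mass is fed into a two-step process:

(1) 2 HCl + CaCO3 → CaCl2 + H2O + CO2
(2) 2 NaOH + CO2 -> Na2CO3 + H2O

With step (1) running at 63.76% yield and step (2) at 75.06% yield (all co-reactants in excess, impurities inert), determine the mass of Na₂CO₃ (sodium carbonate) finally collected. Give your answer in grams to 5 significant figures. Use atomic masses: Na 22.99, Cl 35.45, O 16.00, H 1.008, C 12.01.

308.37 g

Pure HCl = 607.40 × 0.7298 = 443.281 g.
M(HCl) = 1.008 + 35.45 = 36.458 g/mol.
M(Na2CO3) = 2(22.99) + 12.01 + 3(16.00) = 105.99 g/mol.
n(HCl) = 443.281 / 36.458 = 12.1587 mol.
Step 1 (HCl:CO2 = 2:1): theoretical n(CO2) = 6.07933 mol; at 63.76% yield, n(CO2) = 3.87618 mol.
Step 2 (CO2:Na2CO3 = 1:1): theoretical n(Na2CO3) = 3.87618 mol, so theoretical mass = 3.87618 × 105.99 = 410.836 g.
At 75.06% yield, actual mass of Na2CO3 = 410.836 × 0.7506 = 308.374 g.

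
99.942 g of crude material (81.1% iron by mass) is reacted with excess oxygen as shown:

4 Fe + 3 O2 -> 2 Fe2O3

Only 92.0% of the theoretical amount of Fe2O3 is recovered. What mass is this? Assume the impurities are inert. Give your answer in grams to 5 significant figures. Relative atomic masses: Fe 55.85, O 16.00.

Pure Fe available = 99.942 g × 0.811 = 81.0530 g.
M(Fe) = 55.85 g/mol.
M(Fe2O3) = 2(55.85) + 3(16.00) = 159.70 g/mol.
n(Fe) = 81.0530 g / 55.85 g/mol = 1.45126 mol.
From the equation the Fe:Fe2O3 mole ratio is 4:2, so n(Fe2O3) = 1.45126 × 2/4 = 0.725631 mol.
Mass of Fe2O3 = 0.725631 mol × 159.70 g/mol = 115.883 g.
Actual mass collected = 115.883 g × 0.920 = 106.613 g.

106.61 g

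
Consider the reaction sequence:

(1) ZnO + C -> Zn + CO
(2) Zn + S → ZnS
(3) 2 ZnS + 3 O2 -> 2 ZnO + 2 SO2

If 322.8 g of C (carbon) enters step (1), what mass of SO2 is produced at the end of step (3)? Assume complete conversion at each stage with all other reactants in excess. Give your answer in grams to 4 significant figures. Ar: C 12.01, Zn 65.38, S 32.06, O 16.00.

M(C) = 12.01 g/mol.
M(SO2) = 32.06 + 2(16.00) = 64.06 g/mol.
n(C) = 322.8 / 12.01 = 26.878 mol.
Reaction (1): C→Zn ratio 1:1 ⇒ n(Zn) = 26.878 mol.
Reaction (2): Zn→ZnS ratio 1:1 ⇒ n(ZnS) = 26.878 mol.
Reaction (3): ZnS→SO2 ratio 2:2 ⇒ n(SO2) = 26.878 mol.
Mass of SO2 = 26.878 × 64.06 = 1721.8 g.

1722 g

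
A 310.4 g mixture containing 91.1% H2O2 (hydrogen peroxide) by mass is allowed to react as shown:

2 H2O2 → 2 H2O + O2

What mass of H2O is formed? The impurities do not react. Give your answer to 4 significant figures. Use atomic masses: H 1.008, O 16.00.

149.8 g

Mass of pure H2O2 = 310.4 g × 0.911 = 282.77 g.
M(H2O2) = 2(1.008) + 2(16.00) = 34.016 g/mol.
M(H2O) = 2(1.008) + 16.00 = 18.016 g/mol.
n(H2O2) = 282.77 g / 34.016 g/mol = 8.3130 mol.
From the equation the H2O2:H2O mole ratio is 2:2, so n(H2O) = 8.3130 × 2/2 = 8.3130 mol.
Mass of H2O = 8.3130 mol × 18.016 g/mol = 149.77 g.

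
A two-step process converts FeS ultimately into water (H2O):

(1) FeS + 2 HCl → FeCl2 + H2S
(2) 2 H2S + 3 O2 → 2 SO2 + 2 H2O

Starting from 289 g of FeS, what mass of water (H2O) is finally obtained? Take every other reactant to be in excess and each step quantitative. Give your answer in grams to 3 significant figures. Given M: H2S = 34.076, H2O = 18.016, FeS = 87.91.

59.2 g

n(FeS) = 289.0 / 87.91 = 3.287 mol.
Step 1 gives a 1:1 ratio of FeS to H2S, so n(H2S) = 3.287 mol.
In step 2 the H2S:H2O ratio is 2:2, so n(H2O) = 3.287 mol.
Mass of H2O = 3.287 × 18.016 = 59.23 g.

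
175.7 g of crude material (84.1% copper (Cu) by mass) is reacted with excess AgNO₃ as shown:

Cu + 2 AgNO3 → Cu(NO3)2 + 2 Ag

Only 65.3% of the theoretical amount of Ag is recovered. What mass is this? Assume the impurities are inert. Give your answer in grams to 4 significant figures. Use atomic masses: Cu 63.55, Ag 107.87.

327.6 g

Pure Cu available = 175.7 g × 0.841 = 147.76 g.
M(Cu) = 63.55 g/mol.
M(Ag) = 107.87 g/mol.
n(Cu) = 147.76 g / 63.55 g/mol = 2.3252 mol.
From the equation the Cu:Ag mole ratio is 1:2, so n(Ag) = 2.3252 × 2/1 = 4.6503 mol.
Mass of Ag = 4.6503 mol × 107.87 g/mol = 501.63 g.
Actual mass collected = 501.63 g × 0.653 = 327.56 g.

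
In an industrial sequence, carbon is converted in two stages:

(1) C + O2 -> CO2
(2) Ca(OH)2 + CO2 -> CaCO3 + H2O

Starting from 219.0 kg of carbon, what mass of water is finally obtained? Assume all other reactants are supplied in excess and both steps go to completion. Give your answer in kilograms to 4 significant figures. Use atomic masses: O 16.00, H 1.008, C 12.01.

M(C) = 12.01 g/mol.
M(H2O) = 2(1.008) + 16.00 = 18.016 g/mol.
219.0 kg = 219000 g.
n(C) = 219000 / 12.01 = 18235 mol.
Step 1 gives a 1:1 ratio of C to CO2, so n(CO2) = 18235 mol.
In step 2 the CO2:H2O ratio is 1:1, so n(H2O) = 18235 mol.
Mass of H2O = 18235 × 18.016 = 328520 g = 328.5 kg.

328.5 kg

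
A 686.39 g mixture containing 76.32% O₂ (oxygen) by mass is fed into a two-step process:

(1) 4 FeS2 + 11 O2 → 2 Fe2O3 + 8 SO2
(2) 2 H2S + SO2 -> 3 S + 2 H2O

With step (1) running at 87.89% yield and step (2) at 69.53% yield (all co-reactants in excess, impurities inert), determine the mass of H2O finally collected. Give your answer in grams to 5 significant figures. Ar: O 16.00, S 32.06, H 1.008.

262.15 g

Pure O2 = 686.39 × 0.7632 = 523.853 g.
M(O2) = 2(16.00) = 32.00 g/mol.
M(H2O) = 2(1.008) + 16.00 = 18.016 g/mol.
n(O2) = 523.853 / 32.00 = 16.3704 mol.
Step 1 (O2:SO2 = 11:8): theoretical n(SO2) = 11.9057 mol; at 87.89% yield, n(SO2) = 10.4640 mol.
Step 2 (SO2:H2O = 1:2): theoretical n(H2O) = 20.9279 mol, so theoretical mass = 20.9279 × 18.016 = 377.037 g.
At 69.53% yield, actual mass of H2O = 377.037 × 0.6953 = 262.154 g.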